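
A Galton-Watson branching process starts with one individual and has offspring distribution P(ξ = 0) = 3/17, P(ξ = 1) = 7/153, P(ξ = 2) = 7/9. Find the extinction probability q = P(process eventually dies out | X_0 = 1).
q = 27/119

The pgf is f(s) = 3/17 + 7/153·s + 7/9·s². The extinction probability q is the smallest fixed point of f in [0, 1]. Setting s = f(s):
  7/9·s² + (7/153 − 1)·s + 3/17 = 0
  7/9·s² − (3/17 + 7/9)·s + 3/17 = 0
which factors as (s − 1)·(7/9·s − 3/17) = 0, giving roots s = 1 and s = (3/17)/(7/9) = 27/119.
Mean offspring μ = 7/153 + 2·7/9 = 245/153 > 1 (supercritical), so q < 1. The extinction probability is the smaller root: q = (3/17)/(7/9) = 27/119.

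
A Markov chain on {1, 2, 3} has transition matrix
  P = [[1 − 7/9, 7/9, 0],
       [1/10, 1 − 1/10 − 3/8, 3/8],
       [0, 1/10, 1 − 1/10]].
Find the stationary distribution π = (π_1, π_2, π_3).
π = (18/683, 140/683, 525/683)

This is a birth-death chain on three states, which satisfies detailed balance: π_1 · P_{12} = π_2 · P_{21} and π_2 · P_{23} = π_3 · P_{32}.
From π_1 · 7/9 = π_2 · 1/10: π_2/π_1 = (7/9)/(1/10) = 70/9.
From π_2 · 3/8 = π_3 · 1/10: π_3/π_2 = (3/8)/(1/10) = 15/4.
Take π_1 proportional to 1; then unnormalized π = (1, 70/9, 175/6). Normalize by dividing by the sum 683/18:
  π = (18/683, 140/683, 525/683).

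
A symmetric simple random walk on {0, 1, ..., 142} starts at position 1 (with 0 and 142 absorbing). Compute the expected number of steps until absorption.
E[τ | X_0 = 1] = 141

Let v_k = E[τ | X_0 = k]. Boundary: v_0 = v_142 = 0. Recurrence: v_k = 1 + (v_{k-1} + v_{k+1})/2 for 1 ≤ k ≤ 141. The particular solution to v_k − (v_{k-1} + v_{k+1})/2 = 1 is v_k = −k^2. Adding homogeneous solution A + B k and matching boundaries gives v_k = k (142 − k). Substituting k = 1: v_1 = 1 · 141 = 141.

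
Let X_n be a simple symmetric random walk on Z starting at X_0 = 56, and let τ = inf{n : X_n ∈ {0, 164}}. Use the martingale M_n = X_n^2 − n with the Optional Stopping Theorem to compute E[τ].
E[τ] = 6048

M_n = X_n^2 − n is a martingale (since E[X_{n+1}^2 | F_n] = X_n^2 + 1). By OST (τ has finite mean in a bounded region), E[M_τ] = E[M_0] = X_0^2 − 0 = 56^2 = 3136. Also E[M_τ] = E[X_τ^2] − E[τ]. The walk exits at 0 or 164, with P(hit 164 first) = 56/164, so E[X_τ^2] = 164^2 · 56/164 + 0 = 9184. Thus E[τ] = E[X_τ^2] − E[M_τ] = 9184 − 3136 = 6048 = 56(164 − 56) = 6048.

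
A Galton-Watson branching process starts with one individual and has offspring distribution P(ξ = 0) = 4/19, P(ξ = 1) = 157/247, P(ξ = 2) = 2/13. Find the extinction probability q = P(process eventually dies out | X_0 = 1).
q = 1

Mean offspring μ = 0·4/19 + 1·157/247 + 2·2/13 = 233/247 ≤ 1. For μ ≤ 1 with offspring not concentrated at 1, the Galton-Watson process goes extinct almost surely, so q = 1.
(Algebraic check: The pgf is f(s) = 4/19 + 157/247·s + 2/13·s². The extinction probability q is the smallest fixed point of f in [0, 1]. Setting s = f(s):
  2/13·s² + (157/247 − 1)·s + 4/19 = 0
  2/13·s² − (4/19 + 2/13)·s + 4/19 = 0
which factors as (s − 1)·(2/13·s − 4/19) = 0, giving roots s = 1 and s = (4/19)/(2/13) = 26/19. Since 26/19 ≥ 1, the smallest root in [0, 1] is s = 1.)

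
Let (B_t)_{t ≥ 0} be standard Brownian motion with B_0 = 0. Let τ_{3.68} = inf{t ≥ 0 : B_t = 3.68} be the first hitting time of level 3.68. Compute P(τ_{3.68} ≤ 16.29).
P(τ_{3.68} ≤ 16.29) = 2(1 − Φ(3.68/√16.29)) = 2(1 − Φ(0.9118)) ≈ 0.3619

By the reflection principle for standard BM, P(τ_b ≤ t) = 2 · P(B_t ≥ b). Since B_t ~ N(0, t), P(B_t ≥ 3.68) = 1 − Φ(3.68/√t) = 1 − Φ(3.68/√16.29) = 1 − Φ(0.9118) ≈ 0.18094. Doubling: P(τ_{3.68} ≤ 16.29) ≈ 2 · 0.18094 = 0.36188 ≈ 0.3619.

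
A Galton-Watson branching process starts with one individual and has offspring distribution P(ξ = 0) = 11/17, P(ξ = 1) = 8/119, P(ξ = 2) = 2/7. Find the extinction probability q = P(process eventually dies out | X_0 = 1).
q = 1

Mean offspring μ = 0·11/17 + 1·8/119 + 2·2/7 = 76/119 ≤ 1. For μ ≤ 1 with offspring not concentrated at 1, the Galton-Watson process goes extinct almost surely, so q = 1.
(Algebraic check: The pgf is f(s) = 11/17 + 8/119·s + 2/7·s². The extinction probability q is the smallest fixed point of f in [0, 1]. Setting s = f(s):
  2/7·s² + (8/119 − 1)·s + 11/17 = 0
  2/7·s² − (11/17 + 2/7)·s + 11/17 = 0
which factors as (s − 1)·(2/7·s − 11/17) = 0, giving roots s = 1 and s = (11/17)/(2/7) = 77/34. Since 77/34 ≥ 1, the smallest root in [0, 1] is s = 1.)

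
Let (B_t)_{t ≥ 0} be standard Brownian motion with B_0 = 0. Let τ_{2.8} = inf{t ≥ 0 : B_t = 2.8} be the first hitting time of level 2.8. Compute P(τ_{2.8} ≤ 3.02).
P(τ_{2.8} ≤ 3.02) = 2(1 − Φ(2.8/√3.02)) = 2(1 − Φ(1.6112)) ≈ 0.1071

By the reflection principle for standard BM, P(τ_b ≤ t) = 2 · P(B_t ≥ b). Since B_t ~ N(0, t), P(B_t ≥ 2.8) = 1 − Φ(2.8/√t) = 1 − Φ(2.8/√3.02) = 1 − Φ(1.6112) ≈ 0.05357. Doubling: P(τ_{2.8} ≤ 3.02) ≈ 2 · 0.05357 = 0.10714 ≈ 0.1071.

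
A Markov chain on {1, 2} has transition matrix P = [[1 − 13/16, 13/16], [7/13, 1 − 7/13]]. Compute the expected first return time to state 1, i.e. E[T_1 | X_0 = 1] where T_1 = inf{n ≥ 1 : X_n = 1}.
E[T_1 | X_0 = 1] = 1/π_1 = 281/112

For an irreducible recurrent Markov chain with stationary distribution π, E[T_i | X_0 = i] = 1/π_i (Kac's formula). Here π_1 = (7/13)/(13/16 + 7/13) = (7/13)/(281/208) = 112/281, so E[T_1 | X_0 = 1] = 1/π_1 = (13/16 + 7/13)/(7/13) = (281/208)/(7/13) = 281/112.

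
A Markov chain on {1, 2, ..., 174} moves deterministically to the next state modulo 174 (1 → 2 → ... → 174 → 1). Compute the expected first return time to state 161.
E[T_161 | X_0 = 161] = 174

The chain cycles deterministically, so starting at state 161 it returns in exactly 174 steps. Equivalently, the stationary distribution is uniform π_j = 1/174 for every state j, so by Kac's formula E[T_161] = 1/π_161 = 174.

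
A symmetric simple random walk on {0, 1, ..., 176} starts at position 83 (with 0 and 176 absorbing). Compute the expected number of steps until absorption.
E[τ | X_0 = 83] = 7719

Let v_k = E[τ | X_0 = k]. Boundary: v_0 = v_176 = 0. Recurrence: v_k = 1 + (v_{k-1} + v_{k+1})/2 for 1 ≤ k ≤ 175. The particular solution to v_k − (v_{k-1} + v_{k+1})/2 = 1 is v_k = −k^2. Adding homogeneous solution A + B k and matching boundaries gives v_k = k (176 − k). Substituting k = 83: v_83 = 83 · 93 = 7719.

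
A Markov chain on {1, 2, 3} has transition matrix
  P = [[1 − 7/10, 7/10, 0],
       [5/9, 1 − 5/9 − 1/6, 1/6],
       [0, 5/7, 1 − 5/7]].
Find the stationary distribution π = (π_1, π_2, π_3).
π = (500/1277, 630/1277, 147/1277)

This is a birth-death chain on three states, which satisfies detailed balance: π_1 · P_{12} = π_2 · P_{21} and π_2 · P_{23} = π_3 · P_{32}.
From π_1 · 7/10 = π_2 · 5/9: π_2/π_1 = (7/10)/(5/9) = 63/50.
From π_2 · 1/6 = π_3 · 5/7: π_3/π_2 = (1/6)/(5/7) = 7/30.
Take π_1 proportional to 1; then unnormalized π = (1, 63/50, 147/500). Normalize by dividing by the sum 1277/500:
  π = (500/1277, 630/1277, 147/1277).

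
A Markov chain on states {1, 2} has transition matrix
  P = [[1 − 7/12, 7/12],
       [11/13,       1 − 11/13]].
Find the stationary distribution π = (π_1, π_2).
π_1 = 132/223, π_2 = 91/223

Solve πP = π with π_1 + π_2 = 1. From πP = π: π_1 · (1 − 7/12) + π_2 · 11/13 = π_1 ⇒ π_2 · 11/13 = π_1 · 7/12 ⇒ π_2/π_1 = (7/12)/(11/13) = 91/132. Together with π_1 + π_2 = 1:
  π_1 = (11/13)/(7/12 + 11/13) = (11/13)/(223/156) = 132/223,
  π_2 = (7/12)/(7/12 + 11/13) = (7/12)/(223/156) = 91/223.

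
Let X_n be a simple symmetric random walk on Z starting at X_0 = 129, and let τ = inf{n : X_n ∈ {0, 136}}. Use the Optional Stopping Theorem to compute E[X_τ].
E[X_τ] = 129

X_n is a martingale and τ is a bounded-mean stopping time (indeed τ is finite a.s. with bounded expectation since the walk is in a bounded region). By the OST, E[X_τ] = E[X_0] = 129. Equivalently: E[X_τ] = 136 · P(hit 136 first) + 0 · P(hit 0 first) = 136 · (129/136) = 129.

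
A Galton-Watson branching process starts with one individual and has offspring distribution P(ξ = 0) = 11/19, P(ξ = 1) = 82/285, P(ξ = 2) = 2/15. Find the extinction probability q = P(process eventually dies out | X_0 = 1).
q = 1

Mean offspring μ = 0·11/19 + 1·82/285 + 2·2/15 = 158/285 ≤ 1. For μ ≤ 1 with offspring not concentrated at 1, the Galton-Watson process goes extinct almost surely, so q = 1.
(Algebraic check: The pgf is f(s) = 11/19 + 82/285·s + 2/15·s². The extinction probability q is the smallest fixed point of f in [0, 1]. Setting s = f(s):
  2/15·s² + (82/285 − 1)·s + 11/19 = 0
  2/15·s² − (11/19 + 2/15)·s + 11/19 = 0
which factors as (s − 1)·(2/15·s − 11/19) = 0, giving roots s = 1 and s = (11/19)/(2/15) = 165/38. Since 165/38 ≥ 1, the smallest root in [0, 1] is s = 1.)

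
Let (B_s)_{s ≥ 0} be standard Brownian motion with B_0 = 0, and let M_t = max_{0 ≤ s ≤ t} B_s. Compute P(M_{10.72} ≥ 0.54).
P(M_{10.72} ≥ 0.54) = 2·P(B_{10.72} ≥ 0.54) = 2(1 − Φ(0.54/√10.72)) ≈ 0.8690

By the reflection principle for Brownian motion, P(M_t ≥ a) = 2 · P(B_t ≥ a) for a ≥ 0. Since B_t ~ N(0, t), P(B_t ≥ 0.54) = 1 − Φ(0.54/√t) = 1 − Φ(0.54/√10.72) = 1 − Φ(0.1649). So
  P(M_{10.72} ≥ 0.54) = 2(1 − Φ(0.1649)) ≈ 0.8690.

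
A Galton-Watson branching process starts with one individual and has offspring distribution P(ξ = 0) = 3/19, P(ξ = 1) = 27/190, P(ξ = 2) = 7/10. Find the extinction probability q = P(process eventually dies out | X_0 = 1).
q = 30/133

The pgf is f(s) = 3/19 + 27/190·s + 7/10·s². The extinction probability q is the smallest fixed point of f in [0, 1]. Setting s = f(s):
  7/10·s² + (27/190 − 1)·s + 3/19 = 0
  7/10·s² − (3/19 + 7/10)·s + 3/19 = 0
which factors as (s − 1)·(7/10·s − 3/19) = 0, giving roots s = 1 and s = (3/19)/(7/10) = 30/133.
Mean offspring μ = 27/190 + 2·7/10 = 293/190 > 1 (supercritical), so q < 1. The extinction probability is the smaller root: q = (3/19)/(7/10) = 30/133.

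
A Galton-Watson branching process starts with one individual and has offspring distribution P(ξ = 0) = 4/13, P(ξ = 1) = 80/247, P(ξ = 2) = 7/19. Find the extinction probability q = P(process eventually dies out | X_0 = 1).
q = 76/91

The pgf is f(s) = 4/13 + 80/247·s + 7/19·s². The extinction probability q is the smallest fixed point of f in [0, 1]. Setting s = f(s):
  7/19·s² + (80/247 − 1)·s + 4/13 = 0
  7/19·s² − (4/13 + 7/19)·s + 4/13 = 0
which factors as (s − 1)·(7/19·s − 4/13) = 0, giving roots s = 1 and s = (4/13)/(7/19) = 76/91.
Mean offspring μ = 80/247 + 2·7/19 = 262/247 > 1 (supercritical), so q < 1. The extinction probability is the smaller root: q = (4/13)/(7/19) = 76/91.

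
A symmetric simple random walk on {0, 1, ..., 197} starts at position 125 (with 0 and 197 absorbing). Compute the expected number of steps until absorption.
E[τ | X_0 = 125] = 9000

Let v_k = E[τ | X_0 = k]. Boundary: v_0 = v_197 = 0. Recurrence: v_k = 1 + (v_{k-1} + v_{k+1})/2 for 1 ≤ k ≤ 196. The particular solution to v_k − (v_{k-1} + v_{k+1})/2 = 1 is v_k = −k^2. Adding homogeneous solution A + B k and matching boundaries gives v_k = k (197 − k). Substituting k = 125: v_125 = 125 · 72 = 9000.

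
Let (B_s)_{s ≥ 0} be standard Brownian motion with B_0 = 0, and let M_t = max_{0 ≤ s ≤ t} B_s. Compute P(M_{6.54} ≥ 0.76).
P(M_{6.54} ≥ 0.76) = 2·P(B_{6.54} ≥ 0.76) = 2(1 − Φ(0.76/√6.54)) ≈ 0.7663

By the reflection principle for Brownian motion, P(M_t ≥ a) = 2 · P(B_t ≥ a) for a ≥ 0. Since B_t ~ N(0, t), P(B_t ≥ 0.76) = 1 − Φ(0.76/√t) = 1 − Φ(0.76/√6.54) = 1 − Φ(0.2972). So
  P(M_{6.54} ≥ 0.76) = 2(1 − Φ(0.2972)) ≈ 0.7663.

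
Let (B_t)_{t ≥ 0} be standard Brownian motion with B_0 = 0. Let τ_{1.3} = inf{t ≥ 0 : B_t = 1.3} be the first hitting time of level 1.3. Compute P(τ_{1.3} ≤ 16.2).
P(τ_{1.3} ≤ 16.2) = 2(1 − Φ(1.3/√16.2)) = 2(1 − Φ(0.3230)) ≈ 0.7467

By the reflection principle for standard BM, P(τ_b ≤ t) = 2 · P(B_t ≥ b). Since B_t ~ N(0, t), P(B_t ≥ 1.3) = 1 − Φ(1.3/√t) = 1 − Φ(1.3/√16.2) = 1 − Φ(0.3230) ≈ 0.37335. Doubling: P(τ_{1.3} ≤ 16.2) ≈ 2 · 0.37335 = 0.74670 ≈ 0.7467.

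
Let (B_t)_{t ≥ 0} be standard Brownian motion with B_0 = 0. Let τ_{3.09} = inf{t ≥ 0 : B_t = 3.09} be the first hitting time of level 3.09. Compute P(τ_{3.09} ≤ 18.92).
P(τ_{3.09} ≤ 18.92) = 2(1 − Φ(3.09/√18.92)) = 2(1 − Φ(0.7104)) ≈ 0.4775

By the reflection principle for standard BM, P(τ_b ≤ t) = 2 · P(B_t ≥ b). Since B_t ~ N(0, t), P(B_t ≥ 3.09) = 1 − Φ(3.09/√t) = 1 − Φ(3.09/√18.92) = 1 − Φ(0.7104) ≈ 0.23873. Doubling: P(τ_{3.09} ≤ 18.92) ≈ 2 · 0.23873 = 0.47746 ≈ 0.4775.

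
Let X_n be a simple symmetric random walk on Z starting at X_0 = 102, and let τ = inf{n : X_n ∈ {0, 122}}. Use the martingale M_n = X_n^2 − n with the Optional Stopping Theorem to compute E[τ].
E[τ] = 2040

M_n = X_n^2 − n is a martingale (since E[X_{n+1}^2 | F_n] = X_n^2 + 1). By OST (τ has finite mean in a bounded region), E[M_τ] = E[M_0] = X_0^2 − 0 = 102^2 = 10404. Also E[M_τ] = E[X_τ^2] − E[τ]. The walk exits at 0 or 122, with P(hit 122 first) = 102/122, so E[X_τ^2] = 122^2 · 102/122 + 0 = 12444. Thus E[τ] = E[X_τ^2] − E[M_τ] = 12444 − 10404 = 2040 = 102(122 − 102) = 2040.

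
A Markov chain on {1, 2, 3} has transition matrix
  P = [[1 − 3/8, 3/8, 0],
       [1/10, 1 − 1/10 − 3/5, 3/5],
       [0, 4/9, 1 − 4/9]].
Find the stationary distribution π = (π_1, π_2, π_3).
π = (16/157, 60/157, 81/157)

This is a birth-death chain on three states, which satisfies detailed balance: π_1 · P_{12} = π_2 · P_{21} and π_2 · P_{23} = π_3 · P_{32}.
From π_1 · 3/8 = π_2 · 1/10: π_2/π_1 = (3/8)/(1/10) = 15/4.
From π_2 · 3/5 = π_3 · 4/9: π_3/π_2 = (3/5)/(4/9) = 27/20.
Take π_1 proportional to 1; then unnormalized π = (1, 15/4, 81/16). Normalize by dividing by the sum 157/16:
  π = (16/157, 60/157, 81/157).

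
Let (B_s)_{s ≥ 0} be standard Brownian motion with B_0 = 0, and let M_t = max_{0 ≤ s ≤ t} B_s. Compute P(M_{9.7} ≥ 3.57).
P(M_{9.7} ≥ 3.57) = 2·P(B_{9.7} ≥ 3.57) = 2(1 − Φ(3.57/√9.7)) ≈ 0.2517

By the reflection principle for Brownian motion, P(M_t ≥ a) = 2 · P(B_t ≥ a) for a ≥ 0. Since B_t ~ N(0, t), P(B_t ≥ 3.57) = 1 − Φ(3.57/√t) = 1 − Φ(3.57/√9.7) = 1 − Φ(1.1463). So
  P(M_{9.7} ≥ 3.57) = 2(1 − Φ(1.1463)) ≈ 0.2517.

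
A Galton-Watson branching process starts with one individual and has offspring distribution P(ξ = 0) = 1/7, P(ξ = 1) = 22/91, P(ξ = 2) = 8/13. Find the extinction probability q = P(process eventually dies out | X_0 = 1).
q = 13/56

The pgf is f(s) = 1/7 + 22/91·s + 8/13·s². The extinction probability q is the smallest fixed point of f in [0, 1]. Setting s = f(s):
  8/13·s² + (22/91 − 1)·s + 1/7 = 0
  8/13·s² − (1/7 + 8/13)·s + 1/7 = 0
which factors as (s − 1)·(8/13·s − 1/7) = 0, giving roots s = 1 and s = (1/7)/(8/13) = 13/56.
Mean offspring μ = 22/91 + 2·8/13 = 134/91 > 1 (supercritical), so q < 1. The extinction probability is the smaller root: q = (1/7)/(8/13) = 13/56.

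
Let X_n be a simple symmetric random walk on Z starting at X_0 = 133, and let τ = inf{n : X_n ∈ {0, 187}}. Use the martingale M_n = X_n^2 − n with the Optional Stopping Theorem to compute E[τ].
E[τ] = 7182

M_n = X_n^2 − n is a martingale (since E[X_{n+1}^2 | F_n] = X_n^2 + 1). By OST (τ has finite mean in a bounded region), E[M_τ] = E[M_0] = X_0^2 − 0 = 133^2 = 17689. Also E[M_τ] = E[X_τ^2] − E[τ]. The walk exits at 0 or 187, with P(hit 187 first) = 133/187, so E[X_τ^2] = 187^2 · 133/187 + 0 = 24871. Thus E[τ] = E[X_τ^2] − E[M_τ] = 24871 − 17689 = 7182 = 133(187 − 133) = 7182.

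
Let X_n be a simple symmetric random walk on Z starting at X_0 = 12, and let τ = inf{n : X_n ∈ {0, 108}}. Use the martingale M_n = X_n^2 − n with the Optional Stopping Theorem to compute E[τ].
E[τ] = 1152

M_n = X_n^2 − n is a martingale (since E[X_{n+1}^2 | F_n] = X_n^2 + 1). By OST (τ has finite mean in a bounded region), E[M_τ] = E[M_0] = X_0^2 − 0 = 12^2 = 144. Also E[M_τ] = E[X_τ^2] − E[τ]. The walk exits at 0 or 108, with P(hit 108 first) = 12/108, so E[X_τ^2] = 108^2 · 12/108 + 0 = 1296. Thus E[τ] = E[X_τ^2] − E[M_τ] = 1296 − 144 = 1152 = 12(108 − 12) = 1152.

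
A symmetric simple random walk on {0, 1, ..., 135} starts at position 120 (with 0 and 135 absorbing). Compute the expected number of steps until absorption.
E[τ | X_0 = 120] = 1800

Let v_k = E[τ | X_0 = k]. Boundary: v_0 = v_135 = 0. Recurrence: v_k = 1 + (v_{k-1} + v_{k+1})/2 for 1 ≤ k ≤ 134. The particular solution to v_k − (v_{k-1} + v_{k+1})/2 = 1 is v_k = −k^2. Adding homogeneous solution A + B k and matching boundaries gives v_k = k (135 − k). Substituting k = 120: v_120 = 120 · 15 = 1800.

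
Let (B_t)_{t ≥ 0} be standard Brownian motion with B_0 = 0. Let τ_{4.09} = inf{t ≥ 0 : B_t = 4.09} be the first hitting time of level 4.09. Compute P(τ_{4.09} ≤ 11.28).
P(τ_{4.09} ≤ 11.28) = 2(1 − Φ(4.09/√11.28)) = 2(1 − Φ(1.2178)) ≈ 0.2233

By the reflection principle for standard BM, P(τ_b ≤ t) = 2 · P(B_t ≥ b). Since B_t ~ N(0, t), P(B_t ≥ 4.09) = 1 − Φ(4.09/√t) = 1 − Φ(4.09/√11.28) = 1 − Φ(1.2178) ≈ 0.11165. Doubling: P(τ_{4.09} ≤ 11.28) ≈ 2 · 0.11165 = 0.22330 ≈ 0.2233.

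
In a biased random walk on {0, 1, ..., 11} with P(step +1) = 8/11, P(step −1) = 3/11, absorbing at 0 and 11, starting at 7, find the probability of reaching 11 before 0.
P(hit 11 before 0) = (1 − (3/8)^7) / (1 − (3/8)^11) = 1716195328/1717951489

Let u_k denote P(reach 11 before 0 | start at k). Boundary: u_0 = 0, u_11 = 1. Recurrence: u_k = 8/11·u_{k+1} + 3/11·u_{k-1} for 1 ≤ k ≤ 10. Try u_k = A + B·r^k with r = q/p = (3/11)/(8/11) = 3/8. Substitution satisfies the recurrence; boundary conditions give:
  u_k = (1 − r^k) / (1 − r^N) = (1 − (3/8)^7) / (1 − (3/8)^11) = 1716195328/1717951489.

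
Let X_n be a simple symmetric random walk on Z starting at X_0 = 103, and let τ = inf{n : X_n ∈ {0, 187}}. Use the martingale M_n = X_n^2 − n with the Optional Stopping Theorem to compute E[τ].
E[τ] = 8652

M_n = X_n^2 − n is a martingale (since E[X_{n+1}^2 | F_n] = X_n^2 + 1). By OST (τ has finite mean in a bounded region), E[M_τ] = E[M_0] = X_0^2 − 0 = 103^2 = 10609. Also E[M_τ] = E[X_τ^2] − E[τ]. The walk exits at 0 or 187, with P(hit 187 first) = 103/187, so E[X_τ^2] = 187^2 · 103/187 + 0 = 19261. Thus E[τ] = E[X_τ^2] − E[M_τ] = 19261 − 10609 = 8652 = 103(187 − 103) = 8652.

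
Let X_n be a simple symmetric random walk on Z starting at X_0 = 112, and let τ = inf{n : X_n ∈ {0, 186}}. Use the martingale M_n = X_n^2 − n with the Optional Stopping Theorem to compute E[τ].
E[τ] = 8288

M_n = X_n^2 − n is a martingale (since E[X_{n+1}^2 | F_n] = X_n^2 + 1). By OST (τ has finite mean in a bounded region), E[M_τ] = E[M_0] = X_0^2 − 0 = 112^2 = 12544. Also E[M_τ] = E[X_τ^2] − E[τ]. The walk exits at 0 or 186, with P(hit 186 first) = 112/186, so E[X_τ^2] = 186^2 · 112/186 + 0 = 20832. Thus E[τ] = E[X_τ^2] − E[M_τ] = 20832 − 12544 = 8288 = 112(186 − 112) = 8288.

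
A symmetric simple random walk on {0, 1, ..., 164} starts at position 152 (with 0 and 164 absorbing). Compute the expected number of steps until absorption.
E[τ | X_0 = 152] = 1824

Let v_k = E[τ | X_0 = k]. Boundary: v_0 = v_164 = 0. Recurrence: v_k = 1 + (v_{k-1} + v_{k+1})/2 for 1 ≤ k ≤ 163. The particular solution to v_k − (v_{k-1} + v_{k+1})/2 = 1 is v_k = −k^2. Adding homogeneous solution A + B k and matching boundaries gives v_k = k (164 − k). Substituting k = 152: v_152 = 152 · 12 = 1824.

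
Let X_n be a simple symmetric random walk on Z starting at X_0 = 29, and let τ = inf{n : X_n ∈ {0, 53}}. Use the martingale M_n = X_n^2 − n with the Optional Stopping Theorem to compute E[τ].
E[τ] = 696

M_n = X_n^2 − n is a martingale (since E[X_{n+1}^2 | F_n] = X_n^2 + 1). By OST (τ has finite mean in a bounded region), E[M_τ] = E[M_0] = X_0^2 − 0 = 29^2 = 841. Also E[M_τ] = E[X_τ^2] − E[τ]. The walk exits at 0 or 53, with P(hit 53 first) = 29/53, so E[X_τ^2] = 53^2 · 29/53 + 0 = 1537. Thus E[τ] = E[X_τ^2] − E[M_τ] = 1537 − 841 = 696 = 29(53 − 29) = 696.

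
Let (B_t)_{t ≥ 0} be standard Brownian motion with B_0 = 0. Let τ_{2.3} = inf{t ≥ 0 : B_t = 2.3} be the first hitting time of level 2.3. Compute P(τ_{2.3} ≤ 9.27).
P(τ_{2.3} ≤ 9.27) = 2(1 − Φ(2.3/√9.27)) = 2(1 − Φ(0.7554)) ≈ 0.4500

By the reflection principle for standard BM, P(τ_b ≤ t) = 2 · P(B_t ≥ b). Since B_t ~ N(0, t), P(B_t ≥ 2.3) = 1 − Φ(2.3/√t) = 1 − Φ(2.3/√9.27) = 1 − Φ(0.7554) ≈ 0.22500. Doubling: P(τ_{2.3} ≤ 9.27) ≈ 2 · 0.22500 = 0.45000 ≈ 0.4500.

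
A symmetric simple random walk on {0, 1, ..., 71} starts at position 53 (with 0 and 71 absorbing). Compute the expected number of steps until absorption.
E[τ | X_0 = 53] = 954

Let v_k = E[τ | X_0 = k]. Boundary: v_0 = v_71 = 0. Recurrence: v_k = 1 + (v_{k-1} + v_{k+1})/2 for 1 ≤ k ≤ 70. The particular solution to v_k − (v_{k-1} + v_{k+1})/2 = 1 is v_k = −k^2. Adding homogeneous solution A + B k and matching boundaries gives v_k = k (71 − k). Substituting k = 53: v_53 = 53 · 18 = 954.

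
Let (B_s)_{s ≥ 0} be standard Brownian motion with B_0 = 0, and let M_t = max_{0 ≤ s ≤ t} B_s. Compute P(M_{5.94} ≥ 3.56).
P(M_{5.94} ≥ 3.56) = 2·P(B_{5.94} ≥ 3.56) = 2(1 − Φ(3.56/√5.94)) ≈ 0.1441

By the reflection principle for Brownian motion, P(M_t ≥ a) = 2 · P(B_t ≥ a) for a ≥ 0. Since B_t ~ N(0, t), P(B_t ≥ 3.56) = 1 − Φ(3.56/√t) = 1 − Φ(3.56/√5.94) = 1 − Φ(1.4607). So
  P(M_{5.94} ≥ 3.56) = 2(1 − Φ(1.4607)) ≈ 0.1441.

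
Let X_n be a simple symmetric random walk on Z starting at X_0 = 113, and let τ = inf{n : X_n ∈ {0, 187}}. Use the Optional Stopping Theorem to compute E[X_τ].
E[X_τ] = 113

X_n is a martingale and τ is a bounded-mean stopping time (indeed τ is finite a.s. with bounded expectation since the walk is in a bounded region). By the OST, E[X_τ] = E[X_0] = 113. Equivalently: E[X_τ] = 187 · P(hit 187 first) + 0 · P(hit 0 first) = 187 · (113/187) = 113.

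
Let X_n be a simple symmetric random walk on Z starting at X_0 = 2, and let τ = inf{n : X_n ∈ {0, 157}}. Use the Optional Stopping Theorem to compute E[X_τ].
E[X_τ] = 2

X_n is a martingale and τ is a bounded-mean stopping time (indeed τ is finite a.s. with bounded expectation since the walk is in a bounded region). By the OST, E[X_τ] = E[X_0] = 2. Equivalently: E[X_τ] = 157 · P(hit 157 first) + 0 · P(hit 0 first) = 157 · (2/157) = 2.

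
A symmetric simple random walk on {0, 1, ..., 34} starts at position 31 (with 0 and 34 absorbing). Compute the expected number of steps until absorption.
E[τ | X_0 = 31] = 93

Let v_k = E[τ | X_0 = k]. Boundary: v_0 = v_34 = 0. Recurrence: v_k = 1 + (v_{k-1} + v_{k+1})/2 for 1 ≤ k ≤ 33. The particular solution to v_k − (v_{k-1} + v_{k+1})/2 = 1 is v_k = −k^2. Adding homogeneous solution A + B k and matching boundaries gives v_k = k (34 − k). Substituting k = 31: v_31 = 31 · 3 = 93.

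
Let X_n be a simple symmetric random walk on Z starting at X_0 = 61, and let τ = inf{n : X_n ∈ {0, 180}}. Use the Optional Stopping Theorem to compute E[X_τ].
E[X_τ] = 61

X_n is a martingale and τ is a bounded-mean stopping time (indeed τ is finite a.s. with bounded expectation since the walk is in a bounded region). By the OST, E[X_τ] = E[X_0] = 61. Equivalently: E[X_τ] = 180 · P(hit 180 first) + 0 · P(hit 0 first) = 180 · (61/180) = 61.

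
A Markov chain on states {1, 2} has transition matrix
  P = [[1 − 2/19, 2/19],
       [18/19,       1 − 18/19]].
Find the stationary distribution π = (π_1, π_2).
π_1 = 9/10, π_2 = 1/10

Solve πP = π with π_1 + π_2 = 1. From πP = π: π_1 · (1 − 2/19) + π_2 · 18/19 = π_1 ⇒ π_2 · 18/19 = π_1 · 2/19 ⇒ π_2/π_1 = (2/19)/(18/19) = 1/9. Together with π_1 + π_2 = 1:
  π_1 = (18/19)/(2/19 + 18/19) = (18/19)/(20/19) = 9/10,
  π_2 = (2/19)/(2/19 + 18/19) = (2/19)/(20/19) = 1/10.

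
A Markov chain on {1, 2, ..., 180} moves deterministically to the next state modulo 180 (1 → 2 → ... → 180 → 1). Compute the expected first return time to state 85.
E[T_85 | X_0 = 85] = 180

The chain cycles deterministically, so starting at state 85 it returns in exactly 180 steps. Equivalently, the stationary distribution is uniform π_j = 1/180 for every state j, so by Kac's formula E[T_85] = 1/π_85 = 180.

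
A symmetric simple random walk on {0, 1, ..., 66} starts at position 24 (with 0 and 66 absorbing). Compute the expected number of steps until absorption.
E[τ | X_0 = 24] = 1008

Let v_k = E[τ | X_0 = k]. Boundary: v_0 = v_66 = 0. Recurrence: v_k = 1 + (v_{k-1} + v_{k+1})/2 for 1 ≤ k ≤ 65. The particular solution to v_k − (v_{k-1} + v_{k+1})/2 = 1 is v_k = −k^2. Adding homogeneous solution A + B k and matching boundaries gives v_k = k (66 − k). Substituting k = 24: v_24 = 24 · 42 = 1008.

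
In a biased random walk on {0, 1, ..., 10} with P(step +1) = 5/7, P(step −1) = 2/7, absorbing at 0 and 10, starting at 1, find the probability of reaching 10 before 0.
P(hit 10 before 0) = (1 − (2/5)^1) / (1 − (2/5)^10) = 1953125/3254867

Let u_k denote P(reach 10 before 0 | start at k). Boundary: u_0 = 0, u_10 = 1. Recurrence: u_k = 5/7·u_{k+1} + 2/7·u_{k-1} for 1 ≤ k ≤ 9. Try u_k = A + B·r^k with r = q/p = (2/7)/(5/7) = 2/5. Substitution satisfies the recurrence; boundary conditions give:
  u_k = (1 − r^k) / (1 − r^N) = (1 − (2/5)^1) / (1 − (2/5)^10) = 1953125/3254867.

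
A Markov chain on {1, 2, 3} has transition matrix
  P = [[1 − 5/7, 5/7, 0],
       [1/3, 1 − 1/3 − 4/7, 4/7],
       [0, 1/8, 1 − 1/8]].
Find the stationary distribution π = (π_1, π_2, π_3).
π = (49/634, 105/634, 240/317)

This is a birth-death chain on three states, which satisfies detailed balance: π_1 · P_{12} = π_2 · P_{21} and π_2 · P_{23} = π_3 · P_{32}.
From π_1 · 5/7 = π_2 · 1/3: π_2/π_1 = (5/7)/(1/3) = 15/7.
From π_2 · 4/7 = π_3 · 1/8: π_3/π_2 = (4/7)/(1/8) = 32/7.
Take π_1 proportional to 1; then unnormalized π = (1, 15/7, 480/49). Normalize by dividing by the sum 634/49:
  π = (49/634, 105/634, 240/317).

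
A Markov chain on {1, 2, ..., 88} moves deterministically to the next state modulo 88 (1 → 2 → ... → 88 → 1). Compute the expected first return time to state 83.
E[T_83 | X_0 = 83] = 88

The chain cycles deterministically, so starting at state 83 it returns in exactly 88 steps. Equivalently, the stationary distribution is uniform π_j = 1/88 for every state j, so by Kac's formula E[T_83] = 1/π_83 = 88.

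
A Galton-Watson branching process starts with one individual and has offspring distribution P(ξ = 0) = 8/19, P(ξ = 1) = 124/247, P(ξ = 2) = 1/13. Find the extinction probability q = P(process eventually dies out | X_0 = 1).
q = 1

Mean offspring μ = 0·8/19 + 1·124/247 + 2·1/13 = 162/247 ≤ 1. For μ ≤ 1 with offspring not concentrated at 1, the Galton-Watson process goes extinct almost surely, so q = 1.
(Algebraic check: The pgf is f(s) = 8/19 + 124/247·s + 1/13·s². The extinction probability q is the smallest fixed point of f in [0, 1]. Setting s = f(s):
  1/13·s² + (124/247 − 1)·s + 8/19 = 0
  1/13·s² − (8/19 + 1/13)·s + 8/19 = 0
which factors as (s − 1)·(1/13·s − 8/19) = 0, giving roots s = 1 and s = (8/19)/(1/13) = 104/19. Since 104/19 ≥ 1, the smallest root in [0, 1] is s = 1.)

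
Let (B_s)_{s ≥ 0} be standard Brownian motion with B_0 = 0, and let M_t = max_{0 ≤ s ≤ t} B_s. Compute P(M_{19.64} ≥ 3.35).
P(M_{19.64} ≥ 3.35) = 2·P(B_{19.64} ≥ 3.35) = 2(1 − Φ(3.35/√19.64)) ≈ 0.4497

By the reflection principle for Brownian motion, P(M_t ≥ a) = 2 · P(B_t ≥ a) for a ≥ 0. Since B_t ~ N(0, t), P(B_t ≥ 3.35) = 1 − Φ(3.35/√t) = 1 − Φ(3.35/√19.64) = 1 − Φ(0.7559). So
  P(M_{19.64} ≥ 3.35) = 2(1 − Φ(0.7559)) ≈ 0.4497.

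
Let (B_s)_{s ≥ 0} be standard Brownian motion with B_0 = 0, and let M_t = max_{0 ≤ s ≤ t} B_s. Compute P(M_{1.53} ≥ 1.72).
P(M_{1.53} ≥ 1.72) = 2·P(B_{1.53} ≥ 1.72) = 2(1 − Φ(1.72/√1.53)) ≈ 0.1644

By the reflection principle for Brownian motion, P(M_t ≥ a) = 2 · P(B_t ≥ a) for a ≥ 0. Since B_t ~ N(0, t), P(B_t ≥ 1.72) = 1 − Φ(1.72/√t) = 1 − Φ(1.72/√1.53) = 1 − Φ(1.3905). So
  P(M_{1.53} ≥ 1.72) = 2(1 − Φ(1.3905)) ≈ 0.1644.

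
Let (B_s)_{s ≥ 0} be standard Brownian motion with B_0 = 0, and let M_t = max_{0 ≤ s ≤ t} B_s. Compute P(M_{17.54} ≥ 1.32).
P(M_{17.54} ≥ 1.32) = 2·P(B_{17.54} ≥ 1.32) = 2(1 − Φ(1.32/√17.54)) ≈ 0.7526

By the reflection principle for Brownian motion, P(M_t ≥ a) = 2 · P(B_t ≥ a) for a ≥ 0. Since B_t ~ N(0, t), P(B_t ≥ 1.32) = 1 − Φ(1.32/√t) = 1 − Φ(1.32/√17.54) = 1 − Φ(0.3152). So
  P(M_{17.54} ≥ 1.32) = 2(1 − Φ(0.3152)) ≈ 0.7526.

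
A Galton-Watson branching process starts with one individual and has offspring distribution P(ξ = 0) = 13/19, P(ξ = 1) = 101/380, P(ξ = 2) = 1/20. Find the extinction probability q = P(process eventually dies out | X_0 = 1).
q = 1

Mean offspring μ = 0·13/19 + 1·101/380 + 2·1/20 = 139/380 ≤ 1. For μ ≤ 1 with offspring not concentrated at 1, the Galton-Watson process goes extinct almost surely, so q = 1.
(Algebraic check: The pgf is f(s) = 13/19 + 101/380·s + 1/20·s². The extinction probability q is the smallest fixed point of f in [0, 1]. Setting s = f(s):
  1/20·s² + (101/380 − 1)·s + 13/19 = 0
  1/20·s² − (13/19 + 1/20)·s + 13/19 = 0
which factors as (s − 1)·(1/20·s − 13/19) = 0, giving roots s = 1 and s = (13/19)/(1/20) = 260/19. Since 260/19 ≥ 1, the smallest root in [0, 1] is s = 1.)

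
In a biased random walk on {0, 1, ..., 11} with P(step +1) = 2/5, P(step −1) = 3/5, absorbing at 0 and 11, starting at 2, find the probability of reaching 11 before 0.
P(hit 11 before 0) = (1 − (3/2)^2) / (1 − (3/2)^11) = 2560/175099

Let u_k denote P(reach 11 before 0 | start at k). Boundary: u_0 = 0, u_11 = 1. Recurrence: u_k = 2/5·u_{k+1} + 3/5·u_{k-1} for 1 ≤ k ≤ 10. Try u_k = A + B·r^k with r = q/p = (3/5)/(2/5) = 3/2. Substitution satisfies the recurrence; boundary conditions give:
  u_k = (1 − r^k) / (1 − r^N) = (1 − (3/2)^2) / (1 − (3/2)^11) = 2560/175099.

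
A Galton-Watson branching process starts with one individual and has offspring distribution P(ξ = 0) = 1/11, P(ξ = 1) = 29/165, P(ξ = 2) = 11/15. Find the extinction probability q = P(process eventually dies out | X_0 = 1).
q = 15/121

The pgf is f(s) = 1/11 + 29/165·s + 11/15·s². The extinction probability q is the smallest fixed point of f in [0, 1]. Setting s = f(s):
  11/15·s² + (29/165 − 1)·s + 1/11 = 0
  11/15·s² − (1/11 + 11/15)·s + 1/11 = 0
which factors as (s − 1)·(11/15·s − 1/11) = 0, giving roots s = 1 and s = (1/11)/(11/15) = 15/121.
Mean offspring μ = 29/165 + 2·11/15 = 271/165 > 1 (supercritical), so q < 1. The extinction probability is the smaller root: q = (1/11)/(11/15) = 15/121.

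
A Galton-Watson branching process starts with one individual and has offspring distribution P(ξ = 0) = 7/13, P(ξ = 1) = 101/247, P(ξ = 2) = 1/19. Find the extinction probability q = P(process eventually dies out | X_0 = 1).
q = 1

Mean offspring μ = 0·7/13 + 1·101/247 + 2·1/19 = 127/247 ≤ 1. For μ ≤ 1 with offspring not concentrated at 1, the Galton-Watson process goes extinct almost surely, so q = 1.
(Algebraic check: The pgf is f(s) = 7/13 + 101/247·s + 1/19·s². The extinction probability q is the smallest fixed point of f in [0, 1]. Setting s = f(s):
  1/19·s² + (101/247 − 1)·s + 7/13 = 0
  1/19·s² − (7/13 + 1/19)·s + 7/13 = 0
which factors as (s − 1)·(1/19·s − 7/13) = 0, giving roots s = 1 and s = (7/13)/(1/19) = 133/13. Since 133/13 ≥ 1, the smallest root in [0, 1] is s = 1.)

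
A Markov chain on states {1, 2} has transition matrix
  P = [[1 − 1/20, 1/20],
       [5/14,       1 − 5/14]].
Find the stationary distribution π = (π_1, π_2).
π_1 = 50/57, π_2 = 7/57

Solve πP = π with π_1 + π_2 = 1. From πP = π: π_1 · (1 − 1/20) + π_2 · 5/14 = π_1 ⇒ π_2 · 5/14 = π_1 · 1/20 ⇒ π_2/π_1 = (1/20)/(5/14) = 7/50. Together with π_1 + π_2 = 1:
  π_1 = (5/14)/(1/20 + 5/14) = (5/14)/(57/140) = 50/57,
  π_2 = (1/20)/(1/20 + 5/14) = (1/20)/(57/140) = 7/57.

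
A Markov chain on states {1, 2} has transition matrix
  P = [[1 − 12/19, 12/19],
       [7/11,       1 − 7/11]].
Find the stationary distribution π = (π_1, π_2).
π_1 = 133/265, π_2 = 132/265

Solve πP = π with π_1 + π_2 = 1. From πP = π: π_1 · (1 − 12/19) + π_2 · 7/11 = π_1 ⇒ π_2 · 7/11 = π_1 · 12/19 ⇒ π_2/π_1 = (12/19)/(7/11) = 132/133. Together with π_1 + π_2 = 1:
  π_1 = (7/11)/(12/19 + 7/11) = (7/11)/(265/209) = 133/265,
  π_2 = (12/19)/(12/19 + 7/11) = (12/19)/(265/209) = 132/265.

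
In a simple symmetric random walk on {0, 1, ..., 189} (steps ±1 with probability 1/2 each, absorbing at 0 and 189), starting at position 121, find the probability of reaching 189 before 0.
P(hit 189 before 0) = 121/189

Let u_k = P(hit 189 before 0 | start at k). Then u_0 = 0, u_189 = 1, and u_k = u_{k-1}/2 + u_{k+1}/2 for 1 ≤ k ≤ 188. This harmonic recurrence is solved by u_k = k/189, giving u_121 = 121/189.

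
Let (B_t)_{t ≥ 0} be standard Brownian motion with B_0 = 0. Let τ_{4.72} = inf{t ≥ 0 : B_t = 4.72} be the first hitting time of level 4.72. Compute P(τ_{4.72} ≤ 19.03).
P(τ_{4.72} ≤ 19.03) = 2(1 − Φ(4.72/√19.03)) = 2(1 − Φ(1.0820)) ≈ 0.2793

By the reflection principle for standard BM, P(τ_b ≤ t) = 2 · P(B_t ≥ b). Since B_t ~ N(0, t), P(B_t ≥ 4.72) = 1 − Φ(4.72/√t) = 1 − Φ(4.72/√19.03) = 1 − Φ(1.0820) ≈ 0.13963. Doubling: P(τ_{4.72} ≤ 19.03) ≈ 2 · 0.13963 = 0.27926 ≈ 0.2793.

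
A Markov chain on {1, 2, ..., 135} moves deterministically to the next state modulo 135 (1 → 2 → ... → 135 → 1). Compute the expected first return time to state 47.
E[T_47 | X_0 = 47] = 135

The chain cycles deterministically, so starting at state 47 it returns in exactly 135 steps. Equivalently, the stationary distribution is uniform π_j = 1/135 for every state j, so by Kac's formula E[T_47] = 1/π_47 = 135.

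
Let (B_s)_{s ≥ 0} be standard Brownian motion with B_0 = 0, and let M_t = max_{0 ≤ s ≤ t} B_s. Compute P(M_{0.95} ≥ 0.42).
P(M_{0.95} ≥ 0.42) = 2·P(B_{0.95} ≥ 0.42) = 2(1 − Φ(0.42/√0.95)) ≈ 0.6665

By the reflection principle for Brownian motion, P(M_t ≥ a) = 2 · P(B_t ≥ a) for a ≥ 0. Since B_t ~ N(0, t), P(B_t ≥ 0.42) = 1 − Φ(0.42/√t) = 1 − Φ(0.42/√0.95) = 1 − Φ(0.4309). So
  P(M_{0.95} ≥ 0.42) = 2(1 − Φ(0.4309)) ≈ 0.6665.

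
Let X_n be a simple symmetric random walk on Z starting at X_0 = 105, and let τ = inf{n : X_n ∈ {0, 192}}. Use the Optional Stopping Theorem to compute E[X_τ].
E[X_τ] = 105

X_n is a martingale and τ is a bounded-mean stopping time (indeed τ is finite a.s. with bounded expectation since the walk is in a bounded region). By the OST, E[X_τ] = E[X_0] = 105. Equivalently: E[X_τ] = 192 · P(hit 192 first) + 0 · P(hit 0 first) = 192 · (105/192) = 105.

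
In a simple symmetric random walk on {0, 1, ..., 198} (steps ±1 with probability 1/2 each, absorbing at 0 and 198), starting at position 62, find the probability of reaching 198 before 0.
P(hit 198 before 0) = 62/198 = 31/99

Let u_k = P(hit 198 before 0 | start at k). Then u_0 = 0, u_198 = 1, and u_k = u_{k-1}/2 + u_{k+1}/2 for 1 ≤ k ≤ 197. This harmonic recurrence is solved by u_k = k/198, giving u_62 = 62/198 = 31/99.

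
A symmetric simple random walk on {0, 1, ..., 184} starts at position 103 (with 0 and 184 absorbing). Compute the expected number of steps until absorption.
E[τ | X_0 = 103] = 8343

Let v_k = E[τ | X_0 = k]. Boundary: v_0 = v_184 = 0. Recurrence: v_k = 1 + (v_{k-1} + v_{k+1})/2 for 1 ≤ k ≤ 183. The particular solution to v_k − (v_{k-1} + v_{k+1})/2 = 1 is v_k = −k^2. Adding homogeneous solution A + B k and matching boundaries gives v_k = k (184 − k). Substituting k = 103: v_103 = 103 · 81 = 8343.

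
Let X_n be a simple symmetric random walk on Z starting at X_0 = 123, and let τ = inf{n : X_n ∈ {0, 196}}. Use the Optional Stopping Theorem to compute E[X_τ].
E[X_τ] = 123

X_n is a martingale and τ is a bounded-mean stopping time (indeed τ is finite a.s. with bounded expectation since the walk is in a bounded region). By the OST, E[X_τ] = E[X_0] = 123. Equivalently: E[X_τ] = 196 · P(hit 196 first) + 0 · P(hit 0 first) = 196 · (123/196) = 123.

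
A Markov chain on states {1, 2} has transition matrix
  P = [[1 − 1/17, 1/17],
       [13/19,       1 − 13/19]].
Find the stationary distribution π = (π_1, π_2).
π_1 = 221/240, π_2 = 19/240

Solve πP = π with π_1 + π_2 = 1. From πP = π: π_1 · (1 − 1/17) + π_2 · 13/19 = π_1 ⇒ π_2 · 13/19 = π_1 · 1/17 ⇒ π_2/π_1 = (1/17)/(13/19) = 19/221. Together with π_1 + π_2 = 1:
  π_1 = (13/19)/(1/17 + 13/19) = (13/19)/(240/323) = 221/240,
  π_2 = (1/17)/(1/17 + 13/19) = (1/17)/(240/323) = 19/240.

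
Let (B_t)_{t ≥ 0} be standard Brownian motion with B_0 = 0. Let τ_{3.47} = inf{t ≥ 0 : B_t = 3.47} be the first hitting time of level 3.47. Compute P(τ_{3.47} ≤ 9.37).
P(τ_{3.47} ≤ 9.37) = 2(1 − Φ(3.47/√9.37)) = 2(1 − Φ(1.1336)) ≈ 0.2570

By the reflection principle for standard BM, P(τ_b ≤ t) = 2 · P(B_t ≥ b). Since B_t ~ N(0, t), P(B_t ≥ 3.47) = 1 − Φ(3.47/√t) = 1 − Φ(3.47/√9.37) = 1 − Φ(1.1336) ≈ 0.12848. Doubling: P(τ_{3.47} ≤ 9.37) ≈ 2 · 0.12848 = 0.25696 ≈ 0.2570.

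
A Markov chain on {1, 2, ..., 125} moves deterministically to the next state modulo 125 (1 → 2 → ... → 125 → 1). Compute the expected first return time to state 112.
E[T_112 | X_0 = 112] = 125

The chain cycles deterministically, so starting at state 112 it returns in exactly 125 steps. Equivalently, the stationary distribution is uniform π_j = 1/125 for every state j, so by Kac's formula E[T_112] = 1/π_112 = 125.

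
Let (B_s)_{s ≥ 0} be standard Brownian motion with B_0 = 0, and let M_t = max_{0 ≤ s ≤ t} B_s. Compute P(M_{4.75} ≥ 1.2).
P(M_{4.75} ≥ 1.2) = 2·P(B_{4.75} ≥ 1.2) = 2(1 − Φ(1.2/√4.75)) ≈ 0.5819

By the reflection principle for Brownian motion, P(M_t ≥ a) = 2 · P(B_t ≥ a) for a ≥ 0. Since B_t ~ N(0, t), P(B_t ≥ 1.2) = 1 − Φ(1.2/√t) = 1 − Φ(1.2/√4.75) = 1 − Φ(0.5506). So
  P(M_{4.75} ≥ 1.2) = 2(1 − Φ(0.5506)) ≈ 0.5819.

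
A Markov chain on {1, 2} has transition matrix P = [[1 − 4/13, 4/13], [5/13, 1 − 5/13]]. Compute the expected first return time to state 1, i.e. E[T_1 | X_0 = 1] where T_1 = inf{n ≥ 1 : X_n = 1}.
E[T_1 | X_0 = 1] = 1/π_1 = 9/5

For an irreducible recurrent Markov chain with stationary distribution π, E[T_i | X_0 = i] = 1/π_i (Kac's formula). Here π_1 = (5/13)/(4/13 + 5/13) = (5/13)/(9/13) = 5/9, so E[T_1 | X_0 = 1] = 1/π_1 = (4/13 + 5/13)/(5/13) = (9/13)/(5/13) = 9/5.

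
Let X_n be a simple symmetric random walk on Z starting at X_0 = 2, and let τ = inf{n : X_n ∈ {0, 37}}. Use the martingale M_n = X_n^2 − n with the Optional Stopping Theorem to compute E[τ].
E[τ] = 70

M_n = X_n^2 − n is a martingale (since E[X_{n+1}^2 | F_n] = X_n^2 + 1). By OST (τ has finite mean in a bounded region), E[M_τ] = E[M_0] = X_0^2 − 0 = 2^2 = 4. Also E[M_τ] = E[X_τ^2] − E[τ]. The walk exits at 0 or 37, with P(hit 37 first) = 2/37, so E[X_τ^2] = 37^2 · 2/37 + 0 = 74. Thus E[τ] = E[X_τ^2] − E[M_τ] = 74 − 4 = 70 = 2(37 − 2) = 70.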